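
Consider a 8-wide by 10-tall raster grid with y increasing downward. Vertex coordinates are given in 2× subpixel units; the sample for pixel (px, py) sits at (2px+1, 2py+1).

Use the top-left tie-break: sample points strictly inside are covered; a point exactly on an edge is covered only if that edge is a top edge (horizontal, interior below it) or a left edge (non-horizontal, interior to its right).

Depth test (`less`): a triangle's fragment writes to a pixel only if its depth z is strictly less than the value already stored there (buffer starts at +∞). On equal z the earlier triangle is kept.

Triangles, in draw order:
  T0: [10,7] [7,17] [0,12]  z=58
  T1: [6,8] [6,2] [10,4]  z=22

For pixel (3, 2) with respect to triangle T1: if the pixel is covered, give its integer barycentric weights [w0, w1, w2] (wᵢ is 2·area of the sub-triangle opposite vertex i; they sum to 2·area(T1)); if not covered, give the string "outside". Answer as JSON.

T0:
  2·area = 85
  edge (10, 7)→(7, 17): d=(-3,10) right/bottom  bias=-1
  edge (7, 17)→(0, 12): d=(-7,-5) top-left  bias=+0
  edge (0, 12)→(10, 7): d=(10,-5) top-left  bias=+0
    (3,4)@(7, 9): e=[24,56,5] → #
    (4,4)@(9, 9): e=[4,66,15] → #
    (5,4)@(11, 9): e=[-16,76,25] → ·
    (1,5)@(3, 11): e=[58,22,5] → #
    (2,5)@(5, 11): e=[38,32,15] → #
    (4,5)@(9, 11): e=[-2,52,35] → ·
    (1,6)@(3, 13): e=[52,8,25] → #
    (4,6)@(9, 13): e=[-8,38,55] → ·
    (1,7)@(3, 15): e=[46,-6,45] → ·
    (2,7)@(5, 15): e=[26,4,55] → #
    (4,7)@(9, 15): e=[-14,24,75] → ·
    (2,8)@(5, 17): e=[20,-10,75] → ·
    (3,8)@(7, 17): e=[0,0,85] → ·  [on edge]
  covered (10 px):
    · · · · · · · ·
    · · · · · · · ·
    · · · · · · · ·
    · · · · · · · ·
    · · · # # · · ·
    · # # # · · · ·
    · # # # · · · ·
    · · # # · · · ·
    · · · · · · · ·
    · · · · · · · ·
T1:
  2·area = 24
  edge (6, 8)→(6, 2): d=(0,-6) top-left  bias=+0
  edge (6, 2)→(10, 4): d=(4,2) right/bottom  bias=-1
  edge (10, 4)→(6, 8): d=(-4,4) right/bottom  bias=-1
    (6,0)@(13, 1): e=[42,-18,0] → ·  [on edge]
    (3,1)@(7, 3): e=[6,2,16] → #
    (4,1)@(9, 3): e=[18,-2,8] → ·
    (5,1)@(11, 3): e=[30,-6,0] → ·  [on edge]
    (3,2)@(7, 5): e=[6,10,8] → #
    (4,2)@(9, 5): e=[18,6,0] → ·  [on edge]
    (3,3)@(7, 7): e=[6,18,0] → ·  [on edge]
    (2,4)@(5, 9): e=[-6,30,0] → ·  [on edge]
    (1,5)@(3, 11): e=[-18,42,0] → ·  [on edge]
    (0,6)@(1, 13): e=[-30,54,0] → ·  [on edge]
  covered (2 px):
    · · · · · · · ·
    · · · # · · · ·
    · · · # · · · ·
    · · · · · · · ·
    · · · · · · · ·
    · · · · · · · ·
    · · · · · · · ·
    · · · · · · · ·
    · · · · · · · ·
    · · · · · · · ·

Answer: [10,8,6]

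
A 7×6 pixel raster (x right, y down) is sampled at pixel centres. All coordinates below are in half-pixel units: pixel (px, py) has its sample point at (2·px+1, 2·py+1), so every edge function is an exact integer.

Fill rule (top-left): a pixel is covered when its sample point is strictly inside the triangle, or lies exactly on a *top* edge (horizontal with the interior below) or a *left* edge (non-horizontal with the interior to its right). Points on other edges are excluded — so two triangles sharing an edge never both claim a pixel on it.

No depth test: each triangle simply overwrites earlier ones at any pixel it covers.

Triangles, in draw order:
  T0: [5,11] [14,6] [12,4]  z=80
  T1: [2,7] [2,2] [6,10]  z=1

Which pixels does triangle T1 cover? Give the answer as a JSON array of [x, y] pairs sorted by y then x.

T0:
  2·area = 28  (B↔C swapped to make it positive)
  edge (5, 11)→(12, 4): d=(7,-7) top-left  bias=+0
  edge (12, 4)→(14, 6): d=(2,2) right/bottom  bias=-1
  edge (14, 6)→(5, 11): d=(-9,5) right/bottom  bias=-1
    (4,0)@(9, 1): e=[-42,0,70] → .  [on edge]
    (5,1)@(11, 3): e=[-14,0,42] → .  [on edge]
    (6,1)@(13, 3): e=[0,-4,32] → .  [on edge]
    (5,2)@(11, 5): e=[0,4,24] → X  [on edge]
    (6,2)@(13, 5): e=[14,0,14] → .  [on edge]
    (4,3)@(9, 7): e=[0,12,16] → X  [on edge]
    (6,3)@(13, 7): e=[28,4,-4] → .
    (3,4)@(7, 9): e=[0,20,8] → X  [on edge]
    (4,4)@(9, 9): e=[14,16,-2] → .
    (5,4)@(11, 9): e=[28,12,-12] → .
    (2,5)@(5, 11): e=[0,28,0] → .  [on edge]
    (3,5)@(7, 11): e=[14,24,-10] → .
  covered (4 px):
    . . . . . . .
    . . . . . . .
    . . . . . X .
    . . . . X X .
    . . . X . . .
    . . . . . . .
T1:
  2·area = 20
  edge (2, 7)→(2, 2): d=(0,-5) top-left  bias=+0
  edge (2, 2)→(6, 10): d=(4,8) right/bottom  bias=-1
  edge (6, 10)→(2, 7): d=(-4,-3) top-left  bias=+0
    (1,2)@(3, 5): e=[5,4,11] → X
    (2,2)@(5, 5): e=[15,-12,17] → .
    (1,3)@(3, 7): e=[5,12,3] → X
    (2,3)@(5, 7): e=[15,-4,9] → .
    (1,4)@(3, 9): e=[5,20,-5] → .
    (2,4)@(5, 9): e=[15,4,1] → X
    (3,4)@(7, 9): e=[25,-12,7] → .
    (2,5)@(5, 11): e=[15,12,-7] → .
  covered (3 px):
    . . . . . . .
    . . . . . . .
    . X . . . . .
    . X . . . . .
    . . X . . . .
    . . . . . . .

Final: [[1,2],[1,3],[2,4]]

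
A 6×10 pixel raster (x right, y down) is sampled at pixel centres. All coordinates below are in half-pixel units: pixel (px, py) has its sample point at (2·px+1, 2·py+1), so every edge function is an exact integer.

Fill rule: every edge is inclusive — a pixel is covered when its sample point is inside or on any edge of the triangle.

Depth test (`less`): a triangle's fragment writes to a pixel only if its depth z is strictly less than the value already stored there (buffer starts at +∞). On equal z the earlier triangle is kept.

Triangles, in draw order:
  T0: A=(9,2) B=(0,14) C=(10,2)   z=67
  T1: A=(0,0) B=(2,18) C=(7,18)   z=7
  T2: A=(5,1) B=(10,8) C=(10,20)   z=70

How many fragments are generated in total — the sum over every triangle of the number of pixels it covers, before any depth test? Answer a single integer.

T0:
  2·area = 12  (B↔C swapped to make it positive)
  edge (9, 2)→(10, 2): d=(1,0) inclusive
  edge (10, 2)→(0, 14): d=(-10,12) inclusive
  edge (0, 14)→(9, 2): d=(9,-12) inclusive
    (4,1)@(9, 3): e=[1,2,9] → #
    (5,1)@(11, 3): e=[1,-22,33] → ·
    (3,2)@(7, 5): e=[3,6,3] → #
    (4,2)@(9, 5): e=[3,-18,27] → ·
    (3,3)@(7, 7): e=[5,-14,21] → ·
  covered (2 px):
    · · · · · ·
    · · · · # ·
    · · · # · ·
    · · · · · ·
    · · · · · ·
    · · · · · ·
    · · · · · ·
    · · · · · ·
    · · · · · ·
    · · · · · ·
T1:
  2·area = 90  (B↔C swapped to make it positive)
  edge (0, 0)→(7, 18): d=(7,18) inclusive
  edge (7, 18)→(2, 18): d=(-5,0) inclusive
  edge (2, 18)→(0, 0): d=(-2,-18) inclusive
    (0,1)@(1, 3): e=[3,75,12] → #
    (1,1)@(3, 3): e=[-33,75,48] → ·
    (0,2)@(1, 5): e=[17,65,8] → #
    (1,2)@(3, 5): e=[-19,65,44] → ·
    (0,3)@(1, 7): e=[31,55,4] → #
    (1,3)@(3, 7): e=[-5,55,40] → ·
    (0,4)@(1, 9): e=[45,45,0] → #  [on edge]
    (1,4)@(3, 9): e=[9,45,36] → #
    (2,4)@(5, 9): e=[-27,45,72] → ·
    (0,5)@(1, 11): e=[59,35,-4] → ·
    (1,5)@(3, 11): e=[23,35,32] → #
    (2,5)@(5, 11): e=[-13,35,68] → ·
  covered (12 px):
    · · · · · ·
    # · · · · ·
    # · · · · ·
    # · · · · ·
    # # · · · ·
    · # · · · ·
    · # # · · ·
    · # # · · ·
    · # # · · ·
    · · · · · ·
T2:
  2·area = 60
  edge (5, 1)→(10, 8): d=(5,7) inclusive
  edge (10, 8)→(10, 20): d=(0,12) inclusive
  edge (10, 20)→(5, 1): d=(-5,-19) inclusive
    (2,0)@(5, 1): e=[0,60,0] → #  [on edge]
    (3,0)@(7, 1): e=[-14,36,38] → ·
    (2,1)@(5, 3): e=[10,60,-10] → ·
    (3,2)@(7, 5): e=[6,36,18] → #
    (4,2)@(9, 5): e=[-8,12,56] → ·
    (3,3)@(7, 7): e=[16,36,8] → #
    (4,3)@(9, 7): e=[2,12,46] → #
    (5,3)@(11, 7): e=[-12,-12,84] → ·
    (3,4)@(7, 9): e=[26,36,-2] → ·
    (4,4)@(9, 9): e=[12,12,36] → #
    (5,4)@(11, 9): e=[-2,-12,74] → ·
    (4,5)@(9, 11): e=[22,12,26] → #
  covered (8 px):
    · · # · · ·
    · · · · · ·
    · · · # · ·
    · · · # # ·
    · · · · # ·
    · · · · # ·
    · · · · # ·
    · · · · # ·
    · · · · · ·
    · · · · · ·

Result: 22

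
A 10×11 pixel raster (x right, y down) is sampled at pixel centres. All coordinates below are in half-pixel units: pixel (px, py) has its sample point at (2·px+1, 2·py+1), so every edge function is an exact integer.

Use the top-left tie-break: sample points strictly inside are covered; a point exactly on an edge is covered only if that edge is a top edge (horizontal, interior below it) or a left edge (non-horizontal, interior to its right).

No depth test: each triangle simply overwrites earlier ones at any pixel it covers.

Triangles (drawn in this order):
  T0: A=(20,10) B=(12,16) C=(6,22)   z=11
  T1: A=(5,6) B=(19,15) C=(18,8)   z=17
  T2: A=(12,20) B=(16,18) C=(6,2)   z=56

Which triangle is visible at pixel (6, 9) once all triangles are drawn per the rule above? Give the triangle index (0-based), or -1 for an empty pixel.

T0:
  2·area = 12  (B↔C swapped to make it positive)
  edge (20, 10)→(6, 22): d=(-14,12) right/bottom  bias=-1
  edge (6, 22)→(12, 16): d=(6,-6) top-left  bias=+0
  edge (12, 16)→(20, 10): d=(8,-6) top-left  bias=+0
    (9,4)@(19, 9): e=[26,0,-14] → .  [on edge]
    (8,5)@(17, 11): e=[22,0,-10] → .  [on edge]
    (7,6)@(15, 13): e=[18,0,-6] → .  [on edge]
    (6,7)@(13, 15): e=[14,0,-2] → .  [on edge]
    (5,8)@(11, 17): e=[10,0,2] → X  [on edge]
    (6,8)@(13, 17): e=[-14,12,14] → .
    (4,9)@(9, 19): e=[6,0,6] → X  [on edge]
    (5,9)@(11, 19): e=[-18,12,18] → .
    (3,10)@(7, 21): e=[2,0,10] → X  [on edge]
    (4,10)@(9, 21): e=[-22,12,22] → .
  covered (3 px):
    . . . . . . . . . .
    . . . . . . . . . .
    . . . . . . . . . .
    . . . . . . . . . .
    . . . . . . . . . .
    . . . . . . . . . .
    . . . . . . . . . .
    . . . . . . . . . .
    . . . . . X . . . .
    . . . . X . . . . .
    . . . X . . . . . .
T1:
  2·area = 89  (B↔C swapped to make it positive)
  edge (5, 6)→(18, 8): d=(13,2) right/bottom  bias=-1
  edge (18, 8)→(19, 15): d=(1,7) right/bottom  bias=-1
  edge (19, 15)→(5, 6): d=(-14,-9) top-left  bias=+0
    (8,0)@(17, 1): e=[-89,0,178] → .  [on edge]
    (3,3)@(7, 7): e=[9,76,4] → X
    (4,3)@(9, 7): e=[5,62,22] → X
    (5,3)@(11, 7): e=[1,48,40] → X
    (6,3)@(13, 7): e=[-3,34,58] → .
    (3,4)@(7, 9): e=[35,78,-24] → .
    (4,4)@(9, 9): e=[31,64,-6] → .
    (5,4)@(11, 9): e=[27,50,12] → X
    (6,4)@(13, 9): e=[23,36,30] → X
    (7,4)@(15, 9): e=[19,22,48] → X
    (8,4)@(17, 9): e=[15,8,66] → X
    (9,4)@(19, 9): e=[11,-6,84] → .
    (9,7)@(19, 15): e=[89,0,0] → .  [on edge]
  covered (11 px):
    . . . . . . . . . .
    . . . . . . . . . .
    . . . . . . . . . .
    . . . X X X . . . .
    . . . . . X X X X .
    . . . . . . X X X .
    . . . . . . . . X .
    . . . . . . . . . .
    . . . . . . . . . .
    . . . . . . . . . .
    . . . . . . . . . .
T2:
  2·area = 84  (B↔C swapped to make it positive)
  edge (12, 20)→(6, 2): d=(-6,-18) top-left  bias=+0
  edge (6, 2)→(16, 18): d=(10,16) right/bottom  bias=-1
  edge (16, 18)→(12, 20): d=(-4,2) right/bottom  bias=-1
    (3,2)@(7, 5): e=[0,14,70] → X  [on edge]
    (4,2)@(9, 5): e=[36,-18,66] → .
    (3,3)@(7, 7): e=[-12,34,62] → .
    (4,3)@(9, 7): e=[24,2,58] → X
    (5,3)@(11, 7): e=[60,-30,54] → .
    (4,4)@(9, 9): e=[12,22,50] → X
    (5,4)@(11, 9): e=[48,-10,46] → .
    (4,5)@(9, 11): e=[0,42,42] → X  [on edge]
    (5,5)@(11, 11): e=[36,10,38] → X
    (6,5)@(13, 11): e=[72,-22,34] → .
    (4,6)@(9, 13): e=[-12,62,34] → .
    (5,6)@(11, 13): e=[24,30,30] → X
    (5,8)@(11, 17): e=[0,70,14] → X  [on edge]
  covered (12 px):
    . . . . . . . . . .
    . . . . . . . . . .
    . . . X . . . . . .
    . . . . X . . . . .
    . . . . X . . . . .
    . . . . X X . . . .
    . . . . . X . . . .
    . . . . . X X . . .
    . . . . . X X X . .
    . . . . . . X . . .
    . . . . . . . . . .

Z-buffer (winner per pixel, '.' = empty):
  . . . . . . . . . .
  . . . . . . . . . .
  . . . 2 . . . . . .
  . . . 1 2 1 . . . .
  . . . . 2 1 1 1 1 .
  . . . . 2 2 1 1 1 .
  . . . . . 2 . . 1 .
  . . . . . 2 2 . . .
  . . . . . 2 2 2 . .
  . . . . 0 . 2 . . .
  . . . 0 . . . . . .

Result: 2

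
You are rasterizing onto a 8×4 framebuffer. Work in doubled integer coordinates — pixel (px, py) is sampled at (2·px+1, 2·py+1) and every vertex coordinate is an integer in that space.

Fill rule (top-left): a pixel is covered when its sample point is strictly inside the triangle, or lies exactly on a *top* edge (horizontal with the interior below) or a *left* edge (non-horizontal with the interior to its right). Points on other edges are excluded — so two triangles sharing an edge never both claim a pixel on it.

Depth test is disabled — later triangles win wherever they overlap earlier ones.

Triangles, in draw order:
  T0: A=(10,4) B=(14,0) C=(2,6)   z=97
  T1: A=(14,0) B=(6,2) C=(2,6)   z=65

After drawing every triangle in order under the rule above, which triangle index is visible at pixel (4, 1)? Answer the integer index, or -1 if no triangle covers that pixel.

T0:
  2·area = 24  (B↔C swapped to make it positive)
  edge (10, 4)→(2, 6): d=(-8,2) right/bottom  bias=-1
  edge (2, 6)→(14, 0): d=(12,-6) top-left  bias=+0
  edge (14, 0)→(10, 4): d=(-4,4) right/bottom  bias=-1
    (6,0)@(13, 1): e=[18,6,0] → ·  [on edge]
    (4,1)@(9, 3): e=[10,6,8] → █
    (5,1)@(11, 3): e=[6,18,0] → ·  [on edge]
    (2,2)@(5, 5): e=[2,6,16] → █
    (3,2)@(7, 5): e=[-2,18,8] → ·
    (4,2)@(9, 5): e=[-6,30,0] → ·  [on edge]
    (2,3)@(5, 7): e=[-14,30,8] → ·
    (3,3)@(7, 7): e=[-18,42,0] → ·  [on edge]
  covered (2 px):
    · · · · · · · ·
    · · · · █ · · ·
    · · █ · · · · ·
    · · · · · · · ·
T1:
  2·area = 24  (B↔C swapped to make it positive)
  edge (14, 0)→(2, 6): d=(-12,6) right/bottom  bias=-1
  edge (2, 6)→(6, 2): d=(4,-4) top-left  bias=+0
  edge (6, 2)→(14, 0): d=(8,-2) top-left  bias=+0
    (3,0)@(7, 1): e=[30,0,-6] → ·  [on edge]
    (5,0)@(11, 1): e=[6,16,2] → █
    (6,0)@(13, 1): e=[-6,24,6] → ·
    (2,1)@(5, 3): e=[18,0,6] → █  [on edge]
    (3,1)@(7, 3): e=[6,8,10] → █
    (4,1)@(9, 3): e=[-6,16,14] → ·
    (5,1)@(11, 3): e=[-18,24,18] → ·
    (1,2)@(3, 5): e=[6,0,18] → █  [on edge]
    (2,2)@(5, 5): e=[-6,8,22] → ·
    (3,2)@(7, 5): e=[-18,16,26] → ·
    (0,3)@(1, 7): e=[-6,0,30] → ·  [on edge]
    (1,3)@(3, 7): e=[-18,8,34] → ·
  covered (4 px):
    · · · · · █ · ·
    · · █ █ · · · ·
    · █ · · · · · ·
    · · · · · · · ·

Z-buffer (winner per pixel, '.' = empty):
  . . . . . 1 . .
  . . 1 1 0 . . .
  . 1 0 . . . . .
  . . . . . . . .

Final: 0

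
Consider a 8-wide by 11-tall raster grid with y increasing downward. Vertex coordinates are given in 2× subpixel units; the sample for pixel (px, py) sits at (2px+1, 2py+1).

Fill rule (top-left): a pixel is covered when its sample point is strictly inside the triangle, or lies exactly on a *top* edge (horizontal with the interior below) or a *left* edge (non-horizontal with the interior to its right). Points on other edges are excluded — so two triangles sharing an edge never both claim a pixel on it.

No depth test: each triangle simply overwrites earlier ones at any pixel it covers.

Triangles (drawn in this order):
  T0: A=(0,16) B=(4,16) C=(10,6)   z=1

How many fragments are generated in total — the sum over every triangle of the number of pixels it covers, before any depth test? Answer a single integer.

T0:
  2·area = 40  (B↔C swapped to make it positive)
  edge (0, 16)→(10, 6): d=(10,-10) top-left  bias=+0
  edge (10, 6)→(4, 16): d=(-6,10) right/bottom  bias=-1
  edge (4, 16)→(0, 16): d=(-4,0) right/bottom  bias=-1
    (6,0)@(13, 1): e=[-20,0,60] → ·  [on edge]
    (7,0)@(15, 1): e=[0,-20,60] → ·  [on edge]
    (6,1)@(13, 3): e=[0,-12,52] → ·  [on edge]
    (5,2)@(11, 5): e=[0,-4,44] → ·  [on edge]
    (4,3)@(9, 7): e=[0,4,36] → █  [on edge]
    (5,3)@(11, 7): e=[20,-16,36] → ·
    (3,4)@(7, 9): e=[0,12,28] → █  [on edge]
    (4,4)@(9, 9): e=[20,-8,28] → ·
    (2,5)@(5, 11): e=[0,20,20] → █  [on edge]
    (3,5)@(7, 11): e=[20,0,20] → ·  [on edge]
    (1,6)@(3, 13): e=[0,28,12] → █  [on edge]
    (3,6)@(7, 13): e=[40,-12,12] → ·
    (0,7)@(1, 15): e=[0,36,4] → █  [on edge]
    (0,10)@(1, 21): e=[60,0,-20] → ·  [on edge]
  covered (7 px):
    · · · · · · · ·
    · · · · · · · ·
    · · · · · · · ·
    · · · · █ · · ·
    · · · █ · · · ·
    · · █ · · · · ·
    · █ █ · · · · ·
    █ █ · · · · · ·
    · · · · · · · ·
    · · · · · · · ·
    · · · · · · · ·

Result: 7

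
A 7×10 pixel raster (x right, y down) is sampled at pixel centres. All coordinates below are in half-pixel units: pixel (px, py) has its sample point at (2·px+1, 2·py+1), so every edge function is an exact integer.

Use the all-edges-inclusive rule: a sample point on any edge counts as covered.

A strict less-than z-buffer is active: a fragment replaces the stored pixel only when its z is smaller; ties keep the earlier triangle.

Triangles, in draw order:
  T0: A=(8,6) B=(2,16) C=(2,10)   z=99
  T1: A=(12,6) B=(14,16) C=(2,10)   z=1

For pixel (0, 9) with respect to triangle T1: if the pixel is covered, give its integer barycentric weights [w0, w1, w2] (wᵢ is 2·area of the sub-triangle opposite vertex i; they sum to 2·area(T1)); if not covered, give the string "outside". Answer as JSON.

T0:
  2·area = 36
  edge (8, 6)→(2, 16): d=(-6,10) inclusive
  edge (2, 16)→(2, 10): d=(0,-6) inclusive
  edge (2, 10)→(8, 6): d=(6,-4) inclusive
    (5,0)@(11, 1): e=[0,54,-18] → ·  [on edge]
    (3,3)@(7, 7): e=[4,30,2] → █
    (4,3)@(9, 7): e=[-16,42,10] → ·
    (2,4)@(5, 9): e=[12,18,6] → █
    (3,4)@(7, 9): e=[-8,30,14] → ·
    (1,5)@(3, 11): e=[20,6,10] → █
    (2,5)@(5, 11): e=[0,18,18] → █  [on edge]
    (3,5)@(7, 11): e=[-20,30,26] → ·
    (1,6)@(3, 13): e=[8,6,22] → █
    (2,6)@(5, 13): e=[-12,18,30] → ·
    (1,7)@(3, 15): e=[-4,6,34] → ·
  covered (5 px):
    · · · · · · ·
    · · · · · · ·
    · · · · · · ·
    · · · █ · · ·
    · · █ · · · ·
    · █ █ · · · ·
    · █ · · · · ·
    · · · · · · ·
    · · · · · · ·
    · · · · · · ·
T1:
  2·area = 108
  edge (12, 6)→(14, 16): d=(2,10) inclusive
  edge (14, 16)→(2, 10): d=(-12,-6) inclusive
  edge (2, 10)→(12, 6): d=(10,-4) inclusive
    (5,0)@(11, 1): e=[0,162,-54] → ·  [on edge]
    (5,3)@(11, 7): e=[12,90,6] → █
    (6,3)@(13, 7): e=[-8,102,14] → ·
    (2,4)@(5, 9): e=[76,30,2] → █
    (3,4)@(7, 9): e=[56,42,10] → █
    (4,4)@(9, 9): e=[36,54,18] → █
    (6,4)@(13, 9): e=[-4,78,34] → ·
    (2,5)@(5, 11): e=[80,6,22] → █
    (6,5)@(13, 11): e=[0,54,54] → █  [on edge]
    (2,6)@(5, 13): e=[84,-18,42] → ·
    (3,6)@(7, 13): e=[64,-6,50] → ·
    (4,6)@(9, 13): e=[44,6,58] → █
  covered (14 px):
    · · · · · · ·
    · · · · · · ·
    · · · · · · ·
    · · · · · █ ·
    · · █ █ █ █ ·
    · · █ █ █ █ █
    · · · · █ █ █
    · · · · · · █
    · · · · · · ·
    · · · · · · ·

Answer: "outside"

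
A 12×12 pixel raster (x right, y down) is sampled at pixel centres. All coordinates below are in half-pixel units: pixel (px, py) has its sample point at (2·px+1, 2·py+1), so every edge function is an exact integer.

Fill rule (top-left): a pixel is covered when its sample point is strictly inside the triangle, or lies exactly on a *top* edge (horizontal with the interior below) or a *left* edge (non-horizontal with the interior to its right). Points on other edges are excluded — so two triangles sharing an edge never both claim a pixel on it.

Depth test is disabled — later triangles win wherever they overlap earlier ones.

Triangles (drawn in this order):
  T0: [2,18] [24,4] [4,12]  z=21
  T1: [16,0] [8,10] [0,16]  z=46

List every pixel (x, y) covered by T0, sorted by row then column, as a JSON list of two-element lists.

T0:
  2·area = 104  (B↔C swapped to make it positive)
  edge (2, 18)→(4, 12): d=(2,-6) top-left  bias=+0
  edge (4, 12)→(24, 4): d=(20,-8) top-left  bias=+0
  edge (24, 4)→(2, 18): d=(-22,14) right/bottom  bias=-1
    (3,1)@(7, 3): e=[0,-156,260] → ·  [on edge]
    (8,3)@(17, 7): e=[68,4,32] → █
    (9,3)@(19, 7): e=[80,20,4] → █
    (10,3)@(21, 7): e=[92,36,-24] → ·
    (2,4)@(5, 9): e=[0,-52,156] → ·  [on edge]
    (6,4)@(13, 9): e=[48,12,44] → █
    (7,4)@(15, 9): e=[60,28,16] → █
    (8,4)@(17, 9): e=[72,44,-12] → ·
    (9,4)@(19, 9): e=[84,60,-40] → ·
    (3,5)@(7, 11): e=[16,4,84] → █
    (4,5)@(9, 11): e=[28,20,56] → █
    (5,5)@(11, 11): e=[40,36,28] → █
    (6,5)@(13, 11): e=[52,52,0] → ·  [on edge]
    (1,7)@(3, 15): e=[0,52,52] → █  [on edge]
    (0,10)@(1, 21): e=[0,156,-52] → ·  [on edge]
  covered (13 px):
    · · · · · · · · · · · ·
    · · · · · · · · · · · ·
    · · · · · · · · · · · ·
    · · · · · · · · █ █ · ·
    · · · · · · █ █ · · · ·
    · · · █ █ █ · · · · · ·
    · · █ █ █ · · · · · · ·
    · █ █ · · · · · · · · ·
    · █ · · · · · · · · · ·
    · · · · · · · · · · · ·
    · · · · · · · · · · · ·
    · · · · · · · · · · · ·
T1:
  2·area = 32
  edge (16, 0)→(8, 10): d=(-8,10) right/bottom  bias=-1
  edge (8, 10)→(0, 16): d=(-8,6) right/bottom  bias=-1
  edge (0, 16)→(16, 0): d=(16,-16) top-left  bias=+0
    (7,0)@(15, 1): e=[2,30,0] → █  [on edge]
    (8,0)@(17, 1): e=[-18,18,32] → ·
    (6,1)@(13, 3): e=[6,26,0] → █  [on edge]
    (7,1)@(15, 3): e=[-14,14,32] → ·
    (5,2)@(11, 5): e=[10,22,0] → █  [on edge]
    (6,2)@(13, 5): e=[-10,10,32] → ·
    (4,3)@(9, 7): e=[14,18,0] → █  [on edge]
    (5,3)@(11, 7): e=[-6,6,32] → ·
    (3,4)@(7, 9): e=[18,14,0] → █  [on edge]
    (4,4)@(9, 9): e=[-2,2,32] → ·
    (2,5)@(5, 11): e=[22,10,0] → █  [on edge]
    (3,5)@(7, 11): e=[2,-2,32] → ·
    (1,6)@(3, 13): e=[26,6,0] → █  [on edge]
    (0,7)@(1, 15): e=[30,2,0] → █  [on edge]
  covered (8 px):
    · · · · · · · █ · · · ·
    · · · · · · █ · · · · ·
    · · · · · █ · · · · · ·
    · · · · █ · · · · · · ·
    · · · █ · · · · · · · ·
    · · █ · · · · · · · · ·
    · █ · · · · · · · · · ·
    █ · · · · · · · · · · ·
    · · · · · · · · · · · ·
    · · · · · · · · · · · ·
    · · · · · · · · · · · ·
    · · · · · · · · · · · ·

Result: [[8,3],[9,3],[6,4],[7,4],[3,5],[4,5],[5,5],[2,6],[3,6],[4,6],[1,7],[2,7],[1,8]]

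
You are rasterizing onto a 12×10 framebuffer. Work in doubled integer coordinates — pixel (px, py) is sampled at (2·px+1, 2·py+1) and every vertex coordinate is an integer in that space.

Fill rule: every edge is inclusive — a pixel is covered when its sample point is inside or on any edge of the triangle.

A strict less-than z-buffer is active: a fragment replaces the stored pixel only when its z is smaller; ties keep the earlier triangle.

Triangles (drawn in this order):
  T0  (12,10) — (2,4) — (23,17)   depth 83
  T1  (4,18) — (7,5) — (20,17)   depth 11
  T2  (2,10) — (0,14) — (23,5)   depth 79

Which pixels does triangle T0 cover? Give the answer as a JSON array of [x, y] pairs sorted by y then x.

T0:
  2·area = 4  (B↔C swapped to make it positive)
  edge (12, 10)→(23, 17): d=(11,7) inclusive
  edge (23, 17)→(2, 4): d=(-21,-13) inclusive
  edge (2, 4)→(12, 10): d=(10,6) inclusive
    (0,1)@(1, 3): e=[0,8,-4] → ·  [on edge]
    (3,3)@(7, 7): e=[2,2,0] → #  [on edge]
    (4,3)@(9, 7): e=[-12,28,-12] → ·
    (3,4)@(7, 9): e=[24,-40,20] → ·
    (8,6)@(17, 13): e=[-2,6,0] → ·  [on edge]
    (11,8)@(23, 17): e=[0,0,4] → #  [on edge]
    (11,9)@(23, 19): e=[22,-42,24] → ·
  covered (2 px):
    · · · · · · · · · · · ·
    · · · · · · · · · · · ·
    · · · · · · · · · · · ·
    · · · # · · · · · · · ·
    · · · · · · · · · · · ·
    · · · · · · · · · · · ·
    · · · · · · · · · · · ·
    · · · · · · · · · · · ·
    · · · · · · · · · · · #
    · · · · · · · · · · · ·
T1:
  2·area = 205
  edge (4, 18)→(7, 5): d=(3,-13) inclusive
  edge (7, 5)→(20, 17): d=(13,12) inclusive
  edge (20, 17)→(4, 18): d=(-16,1) inclusive
    (3,2)@(7, 5): e=[0,0,205] → #  [on edge]
    (4,2)@(9, 5): e=[26,-24,203] → ·
    (3,3)@(7, 7): e=[6,26,173] → #
    (4,3)@(9, 7): e=[32,2,171] → #
    (5,3)@(11, 7): e=[58,-22,169] → ·
    (3,4)@(7, 9): e=[12,52,141] → #
    (5,4)@(11, 9): e=[64,4,137] → #
    (6,4)@(13, 9): e=[90,-20,135] → ·
    (3,5)@(7, 11): e=[18,78,109] → #
    (6,5)@(13, 11): e=[96,6,103] → #
    (7,5)@(15, 11): e=[122,-18,101] → ·
    (3,6)@(7, 13): e=[24,104,77] → #
  covered (30 px):
    · · · · · · · · · · · ·
    · · · · · · · · · · · ·
    · · · # · · · · · · · ·
    · · · # # · · · · · · ·
    · · · # # # · · · · · ·
    · · · # # # # · · · · ·
    · · · # # # # # · · · ·
    · · # # # # # # # · · ·
    · · # # # # # # # # · ·
    · · · · · · · · · · · ·
T2:
  2·area = 74  (B↔C swapped to make it positive)
  edge (2, 10)→(23, 5): d=(21,-5) inclusive
  edge (23, 5)→(0, 14): d=(-23,9) inclusive
  edge (0, 14)→(2, 10): d=(2,-4) inclusive
    (11,2)@(23, 5): e=[0,0,74] → #  [on edge]
    (7,3)@(15, 7): e=[2,26,46] → #
    (8,3)@(17, 7): e=[12,8,54] → #
    (9,3)@(19, 7): e=[22,-10,62] → ·
    (11,3)@(23, 7): e=[42,-46,78] → ·
    (3,4)@(7, 9): e=[4,52,18] → #
    (4,4)@(9, 9): e=[14,34,26] → #
    (5,4)@(11, 9): e=[24,16,34] → #
    (6,4)@(13, 9): e=[34,-2,42] → ·
    (7,4)@(15, 9): e=[44,-20,50] → ·
    (8,4)@(17, 9): e=[54,-38,58] → ·
    (1,5)@(3, 11): e=[26,42,6] → #
  covered (10 px):
    · · · · · · · · · · · ·
    · · · · · · · · · · · ·
    · · · · · · · · · · · #
    · · · · · · · # # · · ·
    · · · # # # · · · · · ·
    · # # # · · · · · · · ·
    # · · · · · · · · · · ·
    · · · · · · · · · · · ·
    · · · · · · · · · · · ·
    · · · · · · · · · · · ·

Final: [[3,3],[11,8]]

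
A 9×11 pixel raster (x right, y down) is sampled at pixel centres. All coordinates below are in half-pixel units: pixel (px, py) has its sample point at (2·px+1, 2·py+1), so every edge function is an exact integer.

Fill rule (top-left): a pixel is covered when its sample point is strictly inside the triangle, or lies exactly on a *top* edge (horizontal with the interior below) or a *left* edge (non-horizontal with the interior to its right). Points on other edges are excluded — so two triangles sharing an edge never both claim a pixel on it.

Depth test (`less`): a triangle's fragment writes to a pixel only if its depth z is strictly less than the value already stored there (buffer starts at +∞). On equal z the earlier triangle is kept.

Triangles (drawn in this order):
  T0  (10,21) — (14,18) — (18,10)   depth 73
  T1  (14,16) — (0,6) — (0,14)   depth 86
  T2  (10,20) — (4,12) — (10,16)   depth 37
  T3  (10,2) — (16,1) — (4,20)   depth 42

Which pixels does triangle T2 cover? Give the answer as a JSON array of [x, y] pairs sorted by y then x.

T0:
  2·area = 20  (B↔C swapped to make it positive)
  edge (10, 21)→(18, 10): d=(8,-11) top-left  bias=+0
  edge (18, 10)→(14, 18): d=(-4,8) right/bottom  bias=-1
  edge (14, 18)→(10, 21): d=(-4,3) right/bottom  bias=-1
    (7,7)@(15, 15): e=[7,4,9] → #
    (8,7)@(17, 15): e=[29,-12,3] → ·
    (6,8)@(13, 17): e=[1,12,7] → #
    (7,8)@(15, 17): e=[23,-4,1] → ·
    (6,9)@(13, 19): e=[17,4,-1] → ·
  covered (2 px):
    · · · · · · · · ·
    · · · · · · · · ·
    · · · · · · · · ·
    · · · · · · · · ·
    · · · · · · · · ·
    · · · · · · · · ·
    · · · · · · · · ·
    · · · · · · · # ·
    · · · · · · # · ·
    · · · · · · · · ·
    · · · · · · · · ·
T1:
  2·area = 112  (B↔C swapped to make it positive)
  edge (14, 16)→(0, 14): d=(-14,-2) top-left  bias=+0
  edge (0, 14)→(0, 6): d=(0,-8) top-left  bias=+0
  edge (0, 6)→(14, 16): d=(14,10) right/bottom  bias=-1
    (0,3)@(1, 7): e=[100,8,4] → #
    (1,3)@(3, 7): e=[104,24,-16] → ·
    (0,4)@(1, 9): e=[72,8,32] → #
    (1,4)@(3, 9): e=[76,24,12] → #
    (2,4)@(5, 9): e=[80,40,-8] → ·
    (0,5)@(1, 11): e=[44,8,60] → #
    (2,5)@(5, 11): e=[52,40,20] → #
    (3,5)@(7, 11): e=[56,56,0] → ·  [on edge]
    (0,6)@(1, 13): e=[16,8,88] → #
    (3,6)@(7, 13): e=[28,56,28] → #
    (4,6)@(9, 13): e=[32,72,8] → #
    (5,6)@(11, 13): e=[36,88,-12] → ·
    (3,7)@(7, 15): e=[0,56,56] → #  [on edge]
  covered (14 px):
    · · · · · · · · ·
    · · · · · · · · ·
    · · · · · · · · ·
    # · · · · · · · ·
    # # · · · · · · ·
    # # # · · · · · ·
    # # # # # · · · ·
    · · · # # # · · ·
    · · · · · · · · ·
    · · · · · · · · ·
    · · · · · · · · ·
T2:
  2·area = 24
  edge (10, 20)→(4, 12): d=(-6,-8) top-left  bias=+0
  edge (4, 12)→(10, 16): d=(6,4) right/bottom  bias=-1
  edge (10, 16)→(10, 20): d=(0,4) right/bottom  bias=-1
    (2,6)@(5, 13): e=[2,2,20] → #
    (3,6)@(7, 13): e=[18,-6,12] → ·
    (2,7)@(5, 15): e=[-10,14,20] → ·
    (3,7)@(7, 15): e=[6,6,12] → #
    (4,7)@(9, 15): e=[22,-2,4] → ·
    (3,8)@(7, 17): e=[-6,18,12] → ·
    (4,8)@(9, 17): e=[10,10,4] → #
    (5,8)@(11, 17): e=[26,2,-4] → ·
    (4,9)@(9, 19): e=[-2,22,4] → ·
  covered (3 px):
    · · · · · · · · ·
    · · · · · · · · ·
    · · · · · · · · ·
    · · · · · · · · ·
    · · · · · · · · ·
    · · · · · · · · ·
    · · # · · · · · ·
    · · · # · · · · ·
    · · · · # · · · ·
    · · · · · · · · ·
    · · · · · · · · ·
T3:
  2·area = 102
  edge (10, 2)→(16, 1): d=(6,-1) top-left  bias=+0
  edge (16, 1)→(4, 20): d=(-12,19) right/bottom  bias=-1
  edge (4, 20)→(10, 2): d=(6,-18) top-left  bias=+0
    (5,1)@(11, 3): e=[7,71,24] → #
    (6,1)@(13, 3): e=[9,33,60] → #
    (7,1)@(15, 3): e=[11,-5,96] → ·
    (4,2)@(9, 5): e=[17,85,0] → #  [on edge]
    (7,2)@(15, 5): e=[23,-29,108] → ·
    (4,3)@(9, 7): e=[29,61,12] → #
    (6,3)@(13, 7): e=[33,-15,84] → ·
    (4,4)@(9, 9): e=[41,37,24] → #
    (5,4)@(11, 9): e=[43,-1,60] → ·
    (3,5)@(7, 11): e=[51,51,0] → #  [on edge]
    (5,5)@(11, 11): e=[55,-25,72] → ·
    (3,6)@(7, 13): e=[63,27,12] → #
    (2,8)@(5, 17): e=[85,17,0] → #  [on edge]
  covered (13 px):
    · · · · · · · · ·
    · · · · · # # · ·
    · · · · # # # · ·
    · · · · # # · · ·
    · · · · # · · · ·
    · · · # # · · · ·
    · · · # · · · · ·
    · · · # · · · · ·
    · · # · · · · · ·
    · · · · · · · · ·
    · · · · · · · · ·

Result: [[2,6],[3,7],[4,8]]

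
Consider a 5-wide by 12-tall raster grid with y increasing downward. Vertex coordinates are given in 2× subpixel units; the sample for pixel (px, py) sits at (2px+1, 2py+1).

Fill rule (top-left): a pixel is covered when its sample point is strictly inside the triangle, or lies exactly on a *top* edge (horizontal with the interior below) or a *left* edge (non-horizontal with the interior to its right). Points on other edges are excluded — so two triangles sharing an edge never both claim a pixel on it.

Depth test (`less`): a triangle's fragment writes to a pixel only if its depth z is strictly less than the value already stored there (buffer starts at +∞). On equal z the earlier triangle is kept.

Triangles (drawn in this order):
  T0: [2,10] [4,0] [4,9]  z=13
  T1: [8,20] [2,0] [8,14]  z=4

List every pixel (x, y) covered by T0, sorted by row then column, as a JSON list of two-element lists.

T0:
  2·area = 18
  edge (2, 10)→(4, 0): d=(2,-10) top-left  bias=+0
  edge (4, 0)→(4, 9): d=(0,9) right/bottom  bias=-1
  edge (4, 9)→(2, 10): d=(-2,1) right/bottom  bias=-1
    (1,2)@(3, 5): e=[0,9,9] → #  [on edge]
    (2,2)@(5, 5): e=[20,-9,7] → ·
    (1,3)@(3, 7): e=[4,9,5] → #
    (2,3)@(5, 7): e=[24,-9,3] → ·
    (1,4)@(3, 9): e=[8,9,1] → #
    (2,4)@(5, 9): e=[28,-9,-1] → ·
    (1,5)@(3, 11): e=[12,9,-3] → ·
    (0,7)@(1, 15): e=[0,27,-9] → ·  [on edge]
  covered (3 px):
    · · · · ·
    · · · · ·
    · # · · ·
    · # · · ·
    · # · · ·
    · · · · ·
    · · · · ·
    · · · · ·
    · · · · ·
    · · · · ·
    · · · · ·
    · · · · ·
T1:
  2·area = 36
  edge (8, 20)→(2, 0): d=(-6,-20) top-left  bias=+0
  edge (2, 0)→(8, 14): d=(6,14) right/bottom  bias=-1
  edge (8, 14)→(8, 20): d=(0,6) right/bottom  bias=-1
    (1,1)@(3, 3): e=[2,4,30] → #
    (2,1)@(5, 3): e=[42,-24,18] → ·
    (1,2)@(3, 5): e=[-10,16,30] → ·
    (2,3)@(5, 7): e=[18,0,18] → ·  [on edge]
    (2,4)@(5, 9): e=[6,12,18] → #
    (3,4)@(7, 9): e=[46,-16,6] → ·
    (2,5)@(5, 11): e=[-6,24,18] → ·
    (3,6)@(7, 13): e=[22,8,6] → #
    (4,6)@(9, 13): e=[62,-20,-6] → ·
    (3,7)@(7, 15): e=[10,20,6] → #
    (4,7)@(9, 15): e=[50,-8,-6] → ·
    (3,8)@(7, 17): e=[-2,32,6] → ·
  covered (4 px):
    · · · · ·
    · # · · ·
    · · · · ·
    · · · · ·
    · · # · ·
    · · · · ·
    · · · # ·
    · · · # ·
    · · · · ·
    · · · · ·
    · · · · ·
    · · · · ·

Final: [[1,2],[1,3],[1,4]]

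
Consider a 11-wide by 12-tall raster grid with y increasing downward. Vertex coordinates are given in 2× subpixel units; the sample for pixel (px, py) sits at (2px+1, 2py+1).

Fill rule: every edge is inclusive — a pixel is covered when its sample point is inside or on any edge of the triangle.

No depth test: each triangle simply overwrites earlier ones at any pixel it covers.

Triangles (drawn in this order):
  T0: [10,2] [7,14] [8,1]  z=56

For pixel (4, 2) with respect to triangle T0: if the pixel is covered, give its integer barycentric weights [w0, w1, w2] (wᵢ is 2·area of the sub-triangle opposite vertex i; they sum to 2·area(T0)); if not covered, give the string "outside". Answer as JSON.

T0:
  2·area = 27
  edge (10, 2)→(7, 14): d=(-3,12) inclusive
  edge (7, 14)→(8, 1): d=(1,-13) inclusive
  edge (8, 1)→(10, 2): d=(2,1) inclusive
    (4,1)@(9, 3): e=[9,15,3] → X
    (5,1)@(11, 3): e=[-15,41,1] → .
    (4,2)@(9, 5): e=[3,17,7] → X
    (5,2)@(11, 5): e=[-21,43,5] → .
    (4,3)@(9, 7): e=[-3,19,11] → .
  covered (2 px):
    . . . . . . . . . . .
    . . . . X . . . . . .
    . . . . X . . . . . .
    . . . . . . . . . . .
    . . . . . . . . . . .
    . . . . . . . . . . .
    . . . . . . . . . . .
    . . . . . . . . . . .
    . . . . . . . . . . .
    . . . . . . . . . . .
    . . . . . . . . . . .
    . . . . . . . . . . .

Answer: [17,7,3]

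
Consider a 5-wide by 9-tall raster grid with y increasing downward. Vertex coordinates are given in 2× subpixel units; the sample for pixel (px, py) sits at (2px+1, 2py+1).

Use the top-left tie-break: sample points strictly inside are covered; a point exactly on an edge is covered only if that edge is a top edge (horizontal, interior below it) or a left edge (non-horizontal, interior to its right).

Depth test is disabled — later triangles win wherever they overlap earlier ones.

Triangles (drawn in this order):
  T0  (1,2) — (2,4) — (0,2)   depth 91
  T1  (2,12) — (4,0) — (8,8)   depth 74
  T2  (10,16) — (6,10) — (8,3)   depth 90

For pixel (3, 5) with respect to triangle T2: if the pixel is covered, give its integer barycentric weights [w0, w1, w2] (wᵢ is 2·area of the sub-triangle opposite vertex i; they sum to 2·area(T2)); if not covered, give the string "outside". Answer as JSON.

T0:
  2·area = 2
  edge (1, 2)→(2, 4): d=(1,2) right/bottom  bias=-1
  edge (2, 4)→(0, 2): d=(-2,-2) top-left  bias=+0
  edge (0, 2)→(1, 2): d=(1,0) top-left  bias=+0
    (0,1)@(1, 3): e=[1,0,1] → █  [on edge]
    (1,1)@(3, 3): e=[-3,4,1] → ·
    (0,2)@(1, 5): e=[3,-4,3] → ·
    (1,2)@(3, 5): e=[-1,0,3] → ·  [on edge]
    (2,3)@(5, 7): e=[-3,0,5] → ·  [on edge]
    (3,4)@(7, 9): e=[-5,0,7] → ·  [on edge]
    (4,5)@(9, 11): e=[-7,0,9] → ·  [on edge]
  covered (1 px):
    · · · · ·
    █ · · · ·
    · · · · ·
    · · · · ·
    · · · · ·
    · · · · ·
    · · · · ·
    · · · · ·
    · · · · ·
T1:
  2·area = 64
  edge (2, 12)→(4, 0): d=(2,-12) top-left  bias=+0
  edge (4, 0)→(8, 8): d=(4,8) right/bottom  bias=-1
  edge (8, 8)→(2, 12): d=(-6,4) right/bottom  bias=-1
    (2,1)@(5, 3): e=[18,4,42] → █
    (3,1)@(7, 3): e=[42,-12,34] → ·
    (2,2)@(5, 5): e=[22,12,30] → █
    (3,2)@(7, 5): e=[46,-4,22] → ·
    (1,3)@(3, 7): e=[2,36,26] → █
    (3,3)@(7, 7): e=[50,4,10] → █
    (4,3)@(9, 7): e=[74,-12,2] → ·
    (1,4)@(3, 9): e=[6,44,14] → █
    (3,4)@(7, 9): e=[54,12,-2] → ·
    (1,5)@(3, 11): e=[10,52,2] → █
    (2,5)@(5, 11): e=[34,36,-6] → ·
    (1,6)@(3, 13): e=[14,60,-10] → ·
  covered (8 px):
    · · · · ·
    · · █ · ·
    · · █ · ·
    · █ █ █ ·
    · █ █ · ·
    · █ · · ·
    · · · · ·
    · · · · ·
    · · · · ·
T2:
  2·area = 40
  edge (10, 16)→(6, 10): d=(-4,-6) top-left  bias=+0
  edge (6, 10)→(8, 3): d=(2,-7) top-left  bias=+0
  edge (8, 3)→(10, 16): d=(2,13) right/bottom  bias=-1
    (3,3)@(7, 7): e=[18,1,21] → █
    (4,3)@(9, 7): e=[30,15,-5] → ·
    (3,4)@(7, 9): e=[10,5,25] → █
    (4,4)@(9, 9): e=[22,19,-1] → ·
    (3,5)@(7, 11): e=[2,9,29] → █
    (4,5)@(9, 11): e=[14,23,3] → █
    (3,6)@(7, 13): e=[-6,13,33] → ·
    (4,6)@(9, 13): e=[6,27,7] → █
    (4,7)@(9, 15): e=[-2,31,11] → ·
  covered (5 px):
    · · · · ·
    · · · · ·
    · · · · ·
    · · · █ ·
    · · · █ ·
    · · · █ █
    · · · · █
    · · · · ·
    · · · · ·

Final: [9,29,2]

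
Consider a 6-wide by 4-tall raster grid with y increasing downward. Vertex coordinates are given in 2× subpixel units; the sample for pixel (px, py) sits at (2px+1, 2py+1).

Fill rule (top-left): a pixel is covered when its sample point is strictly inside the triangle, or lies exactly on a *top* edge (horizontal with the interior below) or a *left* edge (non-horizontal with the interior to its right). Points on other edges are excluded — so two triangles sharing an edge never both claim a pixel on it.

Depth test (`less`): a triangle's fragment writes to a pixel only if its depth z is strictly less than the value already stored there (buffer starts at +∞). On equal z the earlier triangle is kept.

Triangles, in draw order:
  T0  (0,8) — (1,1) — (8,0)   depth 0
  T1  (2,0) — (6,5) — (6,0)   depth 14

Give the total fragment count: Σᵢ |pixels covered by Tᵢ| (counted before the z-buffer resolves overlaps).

T0:
  2·area = 48
  edge (0, 8)→(1, 1): d=(1,-7) top-left  bias=+0
  edge (1, 1)→(8, 0): d=(7,-1) top-left  bias=+0
  edge (8, 0)→(0, 8): d=(-8,8) right/bottom  bias=-1
    (0,0)@(1, 1): e=[0,0,48] → X  [on edge]
    (1,0)@(3, 1): e=[14,2,32] → X
    (2,0)@(5, 1): e=[28,4,16] → X
    (3,0)@(7, 1): e=[42,6,0] → .  [on edge]
    (0,1)@(1, 3): e=[2,14,32] → X
    (2,1)@(5, 3): e=[30,18,0] → .  [on edge]
    (0,2)@(1, 5): e=[4,28,16] → X
    (1,2)@(3, 5): e=[18,30,0] → .  [on edge]
    (0,3)@(1, 7): e=[6,42,0] → .  [on edge]
  covered (6 px):
    X X X . . .
    X X . . . .
    X . . . . .
    . . . . . .
T1:
  2·area = 20  (B↔C swapped to make it positive)
  edge (2, 0)→(6, 0): d=(4,0) top-left  bias=+0
  edge (6, 0)→(6, 5): d=(0,5) right/bottom  bias=-1
  edge (6, 5)→(2, 0): d=(-4,-5) top-left  bias=+0
    (1,0)@(3, 1): e=[4,15,1] → X
    (2,0)@(5, 1): e=[4,5,11] → X
    (3,0)@(7, 1): e=[4,-5,21] → .
    (1,1)@(3, 3): e=[12,15,-7] → .
    (2,1)@(5, 3): e=[12,5,3] → X
    (3,1)@(7, 3): e=[12,-5,13] → .
    (2,2)@(5, 5): e=[20,5,-5] → .
  covered (3 px):
    . X X . . .
    . . X . . .
    . . . . . .
    . . . . . .

Final: 9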